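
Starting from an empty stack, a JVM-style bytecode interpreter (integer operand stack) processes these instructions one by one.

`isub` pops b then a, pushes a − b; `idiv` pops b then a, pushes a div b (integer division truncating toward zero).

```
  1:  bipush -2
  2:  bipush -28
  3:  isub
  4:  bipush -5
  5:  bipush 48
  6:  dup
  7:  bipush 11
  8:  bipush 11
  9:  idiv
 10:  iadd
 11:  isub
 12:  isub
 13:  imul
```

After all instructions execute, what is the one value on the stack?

-104

bipush -2  -> [-2]
bipush -28 -> [-2, -28]
isub       -> [26]
bipush -5  -> [26, -5]
bipush 48  -> [26, -5, 48]
dup        -> [26, -5, 48, 48]
bipush 11  -> [26, -5, 48, 48, 11]
bipush 11  -> [26, -5, 48, 48, 11, 11]
idiv       -> [26, -5, 48, 48, 1]
iadd       -> [26, -5, 48, 49]
isub       -> [26, -5, -1]
isub       -> [26, -4]
imul       -> [-104]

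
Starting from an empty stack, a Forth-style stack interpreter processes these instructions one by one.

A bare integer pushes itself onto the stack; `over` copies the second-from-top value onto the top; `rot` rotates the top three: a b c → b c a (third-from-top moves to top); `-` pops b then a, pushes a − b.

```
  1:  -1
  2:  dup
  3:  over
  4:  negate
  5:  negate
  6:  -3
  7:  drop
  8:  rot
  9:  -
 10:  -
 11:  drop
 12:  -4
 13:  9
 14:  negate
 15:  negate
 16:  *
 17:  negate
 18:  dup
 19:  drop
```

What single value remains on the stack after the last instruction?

36

-1      [-1]
dup     [-1, -1]
over    [-1, -1, -1]
negate  [-1, -1, 1]
negate  [-1, -1, -1]
-3      [-1, -1, -1, -3]
drop    [-1, -1, -1]
rot     [-1, -1, -1]
-       [-1, 0]
-       [-1]
drop    []
-4      [-4]
9       [-4, 9]
negate  [-4, -9]
negate  [-4, 9]
*       [-36]
negate  [36]
dup     [36, 36]
drop    [36]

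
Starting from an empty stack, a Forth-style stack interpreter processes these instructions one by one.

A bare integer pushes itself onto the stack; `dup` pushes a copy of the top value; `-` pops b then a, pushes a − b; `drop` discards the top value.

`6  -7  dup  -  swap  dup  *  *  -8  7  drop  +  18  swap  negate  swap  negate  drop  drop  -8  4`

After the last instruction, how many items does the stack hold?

6      -> 6
-7     -> 6 -7
dup    -> 6 -7 -7
-      -> 6 0
swap   -> 0 6
dup    -> 0 6 6
*      -> 0 36
*      -> 0
-8     -> 0 -8
7      -> 0 -8 7
drop   -> 0 -8
+      -> -8
18     -> -8 18
swap   -> 18 -8
negate -> 18 8
swap   -> 8 18
negate -> 8 -18
drop   -> 8
drop   -> (empty)
-8     -> -8
4      -> -8 4

2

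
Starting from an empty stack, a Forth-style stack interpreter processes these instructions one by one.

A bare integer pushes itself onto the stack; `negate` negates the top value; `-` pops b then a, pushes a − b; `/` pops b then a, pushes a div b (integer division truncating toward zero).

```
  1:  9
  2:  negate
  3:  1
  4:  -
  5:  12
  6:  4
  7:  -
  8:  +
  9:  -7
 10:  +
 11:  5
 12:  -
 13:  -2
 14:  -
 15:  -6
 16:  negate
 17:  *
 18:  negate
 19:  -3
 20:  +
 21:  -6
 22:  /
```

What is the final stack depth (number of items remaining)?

9      -> [9]
negate -> [-9]
1      -> [-9, 1]
-      -> [-10]
12     -> [-10, 12]
4      -> [-10, 12, 4]
-      -> [-10, 8]
+      -> [-2]
-7     -> [-2, -7]
+      -> [-9]
5      -> [-9, 5]
-      -> [-14]
-2     -> [-14, -2]
-      -> [-12]
-6     -> [-12, -6]
negate -> [-12, 6]
*      -> [-72]
negate -> [72]
-3     -> [72, -3]
+      -> [69]
-6     -> [69, -6]
/      -> [-11]

1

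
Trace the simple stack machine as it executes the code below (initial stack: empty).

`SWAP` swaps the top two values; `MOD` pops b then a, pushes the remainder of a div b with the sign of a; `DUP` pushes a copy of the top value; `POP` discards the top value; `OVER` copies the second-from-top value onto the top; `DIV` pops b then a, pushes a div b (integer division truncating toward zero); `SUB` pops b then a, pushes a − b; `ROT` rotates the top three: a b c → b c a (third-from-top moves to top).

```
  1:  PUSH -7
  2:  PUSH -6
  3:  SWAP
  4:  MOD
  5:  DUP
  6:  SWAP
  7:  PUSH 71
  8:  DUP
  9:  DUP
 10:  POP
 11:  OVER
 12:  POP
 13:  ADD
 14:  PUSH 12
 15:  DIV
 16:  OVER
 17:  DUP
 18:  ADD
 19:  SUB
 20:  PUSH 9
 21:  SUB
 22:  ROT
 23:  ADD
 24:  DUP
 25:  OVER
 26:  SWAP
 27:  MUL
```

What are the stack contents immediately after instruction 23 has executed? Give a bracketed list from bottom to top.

[-6, 8]

PUSH -7 : [-7]
PUSH -6 : [-7, -6]
SWAP    : [-6, -7]
MOD     : [-6]
DUP     : [-6, -6]
SWAP    : [-6, -6]
PUSH 71 : [-6, -6, 71]
DUP     : [-6, -6, 71, 71]
DUP     : [-6, -6, 71, 71, 71]
POP     : [-6, -6, 71, 71]
OVER    : [-6, -6, 71, 71, 71]
POP     : [-6, -6, 71, 71]
ADD     : [-6, -6, 142]
PUSH 12 : [-6, -6, 142, 12]
DIV     : [-6, -6, 11]
OVER    : [-6, -6, 11, -6]
DUP     : [-6, -6, 11, -6, -6]
ADD     : [-6, -6, 11, -12]
SUB     : [-6, -6, 23]
PUSH 9  : [-6, -6, 23, 9]
SUB     : [-6, -6, 14]
ROT     : [-6, 14, -6]
ADD     : [-6, 8]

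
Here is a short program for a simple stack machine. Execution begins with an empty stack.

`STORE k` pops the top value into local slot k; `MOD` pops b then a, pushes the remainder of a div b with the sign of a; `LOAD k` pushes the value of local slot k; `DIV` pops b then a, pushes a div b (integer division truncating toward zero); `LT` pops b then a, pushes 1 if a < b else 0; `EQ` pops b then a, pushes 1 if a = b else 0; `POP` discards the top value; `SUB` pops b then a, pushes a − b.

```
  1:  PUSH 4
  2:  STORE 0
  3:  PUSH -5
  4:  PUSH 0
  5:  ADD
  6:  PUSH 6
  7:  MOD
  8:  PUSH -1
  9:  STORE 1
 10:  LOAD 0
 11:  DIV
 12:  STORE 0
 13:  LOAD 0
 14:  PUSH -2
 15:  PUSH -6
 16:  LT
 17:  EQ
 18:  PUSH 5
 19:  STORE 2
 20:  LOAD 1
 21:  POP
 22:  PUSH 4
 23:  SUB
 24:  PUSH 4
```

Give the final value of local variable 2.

5

PUSH 4  → [4]
STORE 0 → []
PUSH -5 → [-5]
PUSH 0  → [-5, 0]
ADD     → [-5]
PUSH 6  → [-5, 6]
MOD     → [-5]
PUSH -1 → [-5, -1]
STORE 1 → [-5]
LOAD 0  → [-5, 4]
DIV     → [-1]
STORE 0 → []
LOAD 0  → [-1]
PUSH -2 → [-1, -2]
PUSH -6 → [-1, -2, -6]
LT      → [-1, 0]
EQ      → [0]
PUSH 5  → [0, 5]
STORE 2 → [0]
LOAD 1  → [0, -1]
POP     → [0]
PUSH 4  → [0, 4]
SUB     → [-4]
PUSH 4  → [-4, 4]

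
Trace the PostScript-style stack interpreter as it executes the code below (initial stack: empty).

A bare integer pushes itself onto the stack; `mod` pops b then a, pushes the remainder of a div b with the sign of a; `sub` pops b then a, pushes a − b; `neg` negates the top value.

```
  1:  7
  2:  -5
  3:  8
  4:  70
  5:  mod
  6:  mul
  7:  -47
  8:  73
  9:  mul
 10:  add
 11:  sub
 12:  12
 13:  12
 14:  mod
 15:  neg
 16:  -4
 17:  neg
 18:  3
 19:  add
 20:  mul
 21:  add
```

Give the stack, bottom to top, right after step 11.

[3478]

7   : [7]
-5  : [7, -5]
8   : [7, -5, 8]
70  : [7, -5, 8, 70]
mod : [7, -5, 8]
mul : [7, -40]
-47 : [7, -40, -47]
73  : [7, -40, -47, 73]
mul : [7, -40, -3431]
add : [7, -3471]
sub : [3478]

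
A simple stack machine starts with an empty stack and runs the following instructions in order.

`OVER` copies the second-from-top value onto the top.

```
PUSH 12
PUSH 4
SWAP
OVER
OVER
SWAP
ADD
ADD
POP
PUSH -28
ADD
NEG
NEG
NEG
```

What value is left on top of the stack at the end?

PUSH 12  : 12
PUSH 4   : 12 4
SWAP     : 4 12
OVER     : 4 12 4
OVER     : 4 12 4 12
SWAP     : 4 12 12 4
ADD      : 4 12 16
ADD      : 4 28
POP      : 4
PUSH -28 : 4 -28
ADD      : -24
NEG      : 24
NEG      : -24
NEG      : 24

24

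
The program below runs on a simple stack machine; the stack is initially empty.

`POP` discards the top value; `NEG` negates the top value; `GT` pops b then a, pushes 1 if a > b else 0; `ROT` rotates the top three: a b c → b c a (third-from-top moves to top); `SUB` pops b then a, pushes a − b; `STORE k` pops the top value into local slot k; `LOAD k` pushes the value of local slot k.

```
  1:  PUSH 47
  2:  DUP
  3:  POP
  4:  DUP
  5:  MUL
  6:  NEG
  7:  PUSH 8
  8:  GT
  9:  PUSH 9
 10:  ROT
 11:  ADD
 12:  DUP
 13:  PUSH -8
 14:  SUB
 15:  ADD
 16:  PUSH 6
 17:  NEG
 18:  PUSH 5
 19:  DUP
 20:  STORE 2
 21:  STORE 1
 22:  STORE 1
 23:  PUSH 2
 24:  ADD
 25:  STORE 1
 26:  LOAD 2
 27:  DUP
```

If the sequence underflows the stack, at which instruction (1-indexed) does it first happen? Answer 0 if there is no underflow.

PUSH 47 : 47
DUP     : 47 47
POP     : 47
DUP     : 47 47
MUL     : 2209
NEG     : -2209
PUSH 8  : -2209 8
GT      : 0
PUSH 9  : 0 9
ROT  — needs 3 operands, stack has 2 → underflow

10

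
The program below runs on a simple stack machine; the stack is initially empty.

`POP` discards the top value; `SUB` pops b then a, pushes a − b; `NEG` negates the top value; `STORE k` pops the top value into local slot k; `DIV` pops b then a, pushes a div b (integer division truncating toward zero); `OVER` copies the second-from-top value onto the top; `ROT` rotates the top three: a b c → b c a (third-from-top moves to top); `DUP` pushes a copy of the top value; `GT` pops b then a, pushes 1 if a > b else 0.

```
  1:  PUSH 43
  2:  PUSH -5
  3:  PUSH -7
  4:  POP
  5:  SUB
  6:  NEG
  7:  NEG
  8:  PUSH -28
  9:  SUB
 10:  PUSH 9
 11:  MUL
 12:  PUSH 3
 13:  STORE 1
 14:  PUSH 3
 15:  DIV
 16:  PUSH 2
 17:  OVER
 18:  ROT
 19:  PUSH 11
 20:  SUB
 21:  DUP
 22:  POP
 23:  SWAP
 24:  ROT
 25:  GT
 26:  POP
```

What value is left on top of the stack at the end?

217

PUSH 43  : [43]
PUSH -5  : [43, -5]
PUSH -7  : [43, -5, -7]
POP      : [43, -5]
SUB      : [48]
NEG      : [-48]
NEG      : [48]
PUSH -28 : [48, -28]
SUB      : [76]
PUSH 9   : [76, 9]
MUL      : [684]
PUSH 3   : [684, 3]
STORE 1  : [684]
PUSH 3   : [684, 3]
DIV      : [228]
PUSH 2   : [228, 2]
OVER     : [228, 2, 228]
ROT      : [2, 228, 228]
PUSH 11  : [2, 228, 228, 11]
SUB      : [2, 228, 217]
DUP      : [2, 228, 217, 217]
POP      : [2, 228, 217]
SWAP     : [2, 217, 228]
ROT      : [217, 228, 2]
GT       : [217, 1]
POP      : [217]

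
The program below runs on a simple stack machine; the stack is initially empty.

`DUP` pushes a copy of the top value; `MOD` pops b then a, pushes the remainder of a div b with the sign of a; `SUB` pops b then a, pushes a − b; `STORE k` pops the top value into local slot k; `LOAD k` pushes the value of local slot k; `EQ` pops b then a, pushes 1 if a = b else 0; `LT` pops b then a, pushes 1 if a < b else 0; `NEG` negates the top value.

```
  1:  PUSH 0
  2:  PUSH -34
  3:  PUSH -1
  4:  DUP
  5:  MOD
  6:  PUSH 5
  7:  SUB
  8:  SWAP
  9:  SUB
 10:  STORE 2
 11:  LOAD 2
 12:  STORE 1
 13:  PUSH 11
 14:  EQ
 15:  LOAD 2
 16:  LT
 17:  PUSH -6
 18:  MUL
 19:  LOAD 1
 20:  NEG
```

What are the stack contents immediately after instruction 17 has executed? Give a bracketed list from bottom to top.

PUSH 0   → [0]
PUSH -34 → [0, -34]
PUSH -1  → [0, -34, -1]
DUP      → [0, -34, -1, -1]
MOD      → [0, -34, 0]
PUSH 5   → [0, -34, 0, 5]
SUB      → [0, -34, -5]
SWAP     → [0, -5, -34]
SUB      → [0, 29]
STORE 2  → [0]
LOAD 2   → [0, 29]
STORE 1  → [0]
PUSH 11  → [0, 11]
EQ       → [0]
LOAD 2   → [0, 29]
LT       → [1]
PUSH -6  → [1, -6]

[1, -6]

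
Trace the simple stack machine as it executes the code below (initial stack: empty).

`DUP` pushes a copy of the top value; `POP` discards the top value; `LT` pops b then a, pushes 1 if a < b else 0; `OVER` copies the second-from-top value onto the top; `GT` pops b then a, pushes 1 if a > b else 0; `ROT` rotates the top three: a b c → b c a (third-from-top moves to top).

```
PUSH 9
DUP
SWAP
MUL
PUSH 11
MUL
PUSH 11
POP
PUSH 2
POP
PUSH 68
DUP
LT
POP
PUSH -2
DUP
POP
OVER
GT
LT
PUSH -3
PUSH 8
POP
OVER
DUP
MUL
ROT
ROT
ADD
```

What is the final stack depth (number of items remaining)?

PUSH 9  → 9
DUP     → 9 9
SWAP    → 9 9
MUL     → 81
PUSH 11 → 81 11
MUL     → 891
PUSH 11 → 891 11
POP     → 891
PUSH 2  → 891 2
POP     → 891
PUSH 68 → 891 68
DUP     → 891 68 68
LT      → 891 0
POP     → 891
PUSH -2 → 891 -2
DUP     → 891 -2 -2
POP     → 891 -2
OVER    → 891 -2 891
GT      → 891 0
LT      → 0
PUSH -3 → 0 -3
PUSH 8  → 0 -3 8
POP     → 0 -3
OVER    → 0 -3 0
DUP     → 0 -3 0 0
MUL     → 0 -3 0
ROT     → -3 0 0
ROT     → 0 0 -3
ADD     → 0 -3

2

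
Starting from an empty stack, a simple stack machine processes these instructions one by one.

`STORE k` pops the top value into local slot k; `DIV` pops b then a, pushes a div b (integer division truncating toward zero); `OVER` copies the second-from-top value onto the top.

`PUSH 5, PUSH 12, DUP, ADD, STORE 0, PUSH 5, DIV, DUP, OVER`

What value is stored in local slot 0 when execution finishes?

PUSH 5  -> [5]
PUSH 12 -> [5, 12]
DUP     -> [5, 12, 12]
ADD     -> [5, 24]
STORE 0 -> [5]
PUSH 5  -> [5, 5]
DIV     -> [1]
DUP     -> [1, 1]
OVER    -> [1, 1, 1]

24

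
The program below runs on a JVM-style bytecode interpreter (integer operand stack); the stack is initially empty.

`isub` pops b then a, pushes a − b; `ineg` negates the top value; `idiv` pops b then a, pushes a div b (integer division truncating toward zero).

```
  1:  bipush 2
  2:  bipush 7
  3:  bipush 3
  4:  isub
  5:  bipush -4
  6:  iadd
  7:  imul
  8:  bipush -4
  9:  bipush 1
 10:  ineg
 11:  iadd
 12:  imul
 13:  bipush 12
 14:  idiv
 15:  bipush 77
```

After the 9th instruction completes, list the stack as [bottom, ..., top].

bipush 2   2
bipush 7   2 7
bipush 3   2 7 3
isub       2 4
bipush -4  2 4 -4
iadd       2 0
imul       0
bipush -4  0 -4
bipush 1   0 -4 1

[0, -4, 1]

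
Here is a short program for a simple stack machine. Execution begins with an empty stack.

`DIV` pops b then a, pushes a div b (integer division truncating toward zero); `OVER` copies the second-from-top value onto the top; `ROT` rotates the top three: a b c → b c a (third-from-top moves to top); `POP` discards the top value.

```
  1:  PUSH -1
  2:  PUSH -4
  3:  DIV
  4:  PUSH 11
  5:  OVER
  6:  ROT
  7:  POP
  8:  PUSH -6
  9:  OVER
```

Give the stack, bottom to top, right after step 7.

[11, 0]

PUSH -1 → -1
PUSH -4 → -1 -4
DIV     → 0
PUSH 11 → 0 11
OVER    → 0 11 0
ROT     → 11 0 0
POP     → 11 0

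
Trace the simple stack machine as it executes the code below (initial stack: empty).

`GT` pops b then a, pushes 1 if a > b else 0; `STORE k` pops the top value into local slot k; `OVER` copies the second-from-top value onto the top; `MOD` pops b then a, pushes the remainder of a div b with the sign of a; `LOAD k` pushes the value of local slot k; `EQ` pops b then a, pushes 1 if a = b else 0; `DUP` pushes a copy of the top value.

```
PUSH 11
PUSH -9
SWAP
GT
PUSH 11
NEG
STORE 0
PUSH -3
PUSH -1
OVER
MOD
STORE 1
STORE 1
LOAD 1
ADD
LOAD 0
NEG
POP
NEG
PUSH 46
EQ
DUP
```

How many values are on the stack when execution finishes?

PUSH 11 : [11]
PUSH -9 : [11, -9]
SWAP    : [-9, 11]
GT      : [0]
PUSH 11 : [0, 11]
NEG     : [0, -11]
STORE 0 : [0]
PUSH -3 : [0, -3]
PUSH -1 : [0, -3, -1]
OVER    : [0, -3, -1, -3]
MOD     : [0, -3, -1]
STORE 1 : [0, -3]
STORE 1 : [0]
LOAD 1  : [0, -3]
ADD     : [-3]
LOAD 0  : [-3, -11]
NEG     : [-3, 11]
POP     : [-3]
NEG     : [3]
PUSH 46 : [3, 46]
EQ      : [0]
DUP     : [0, 0]

2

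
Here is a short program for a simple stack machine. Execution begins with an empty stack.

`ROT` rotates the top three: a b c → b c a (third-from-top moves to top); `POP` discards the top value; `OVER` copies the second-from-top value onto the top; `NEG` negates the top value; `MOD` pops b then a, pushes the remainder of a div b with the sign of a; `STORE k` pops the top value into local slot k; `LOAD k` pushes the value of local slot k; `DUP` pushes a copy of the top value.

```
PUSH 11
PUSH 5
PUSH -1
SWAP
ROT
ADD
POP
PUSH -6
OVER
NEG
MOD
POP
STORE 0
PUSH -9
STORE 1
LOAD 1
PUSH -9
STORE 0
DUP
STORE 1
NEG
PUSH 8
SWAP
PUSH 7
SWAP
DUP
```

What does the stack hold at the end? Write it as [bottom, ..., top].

[8, 7, 9, 9]

PUSH 11 -> [11]
PUSH 5  -> [11, 5]
PUSH -1 -> [11, 5, -1]
SWAP    -> [11, -1, 5]
ROT     -> [-1, 5, 11]
ADD     -> [-1, 16]
POP     -> [-1]
PUSH -6 -> [-1, -6]
OVER    -> [-1, -6, -1]
NEG     -> [-1, -6, 1]
MOD     -> [-1, 0]
POP     -> [-1]
STORE 0 -> []
PUSH -9 -> [-9]
STORE 1 -> []
LOAD 1  -> [-9]
PUSH -9 -> [-9, -9]
STORE 0 -> [-9]
DUP     -> [-9, -9]
STORE 1 -> [-9]
NEG     -> [9]
PUSH 8  -> [9, 8]
SWAP    -> [8, 9]
PUSH 7  -> [8, 9, 7]
SWAP    -> [8, 7, 9]
DUP     -> [8, 7, 9, 9]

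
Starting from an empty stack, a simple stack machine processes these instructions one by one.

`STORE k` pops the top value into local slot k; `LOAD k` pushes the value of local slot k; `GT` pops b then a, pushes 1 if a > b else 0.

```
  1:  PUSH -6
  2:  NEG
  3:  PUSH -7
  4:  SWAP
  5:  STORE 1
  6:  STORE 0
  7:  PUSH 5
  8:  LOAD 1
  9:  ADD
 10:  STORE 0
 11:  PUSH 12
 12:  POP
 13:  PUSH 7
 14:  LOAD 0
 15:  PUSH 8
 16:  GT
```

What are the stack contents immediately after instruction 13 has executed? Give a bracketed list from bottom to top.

[7]

PUSH -6 -> -6
NEG     -> 6
PUSH -7 -> 6 -7
SWAP    -> -7 6
STORE 1 -> -7
STORE 0 -> (empty)
PUSH 5  -> 5
LOAD 1  -> 5 6
ADD     -> 11
STORE 0 -> (empty)
PUSH 12 -> 12
POP     -> (empty)
PUSH 7  -> 7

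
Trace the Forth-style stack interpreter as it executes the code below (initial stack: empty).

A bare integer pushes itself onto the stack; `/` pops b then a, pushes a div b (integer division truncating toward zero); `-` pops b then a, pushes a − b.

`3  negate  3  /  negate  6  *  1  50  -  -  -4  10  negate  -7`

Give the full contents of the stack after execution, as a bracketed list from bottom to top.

[55, -4, -10, -7]

3       [3]
negate  [-3]
3       [-3, 3]
/       [-1]
negate  [1]
6       [1, 6]
*       [6]
1       [6, 1]
50      [6, 1, 50]
-       [6, -49]
-       [55]
-4      [55, -4]
10      [55, -4, 10]
negate  [55, -4, -10]
-7      [55, -4, -10, -7]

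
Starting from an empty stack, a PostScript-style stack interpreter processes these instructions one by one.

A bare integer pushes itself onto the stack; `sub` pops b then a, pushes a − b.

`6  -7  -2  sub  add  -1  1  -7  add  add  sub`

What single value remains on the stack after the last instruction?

8

6    [6]
-7   [6, -7]
-2   [6, -7, -2]
sub  [6, -5]
add  [1]
-1   [1, -1]
1    [1, -1, 1]
-7   [1, -1, 1, -7]
add  [1, -1, -6]
add  [1, -7]
sub  [8]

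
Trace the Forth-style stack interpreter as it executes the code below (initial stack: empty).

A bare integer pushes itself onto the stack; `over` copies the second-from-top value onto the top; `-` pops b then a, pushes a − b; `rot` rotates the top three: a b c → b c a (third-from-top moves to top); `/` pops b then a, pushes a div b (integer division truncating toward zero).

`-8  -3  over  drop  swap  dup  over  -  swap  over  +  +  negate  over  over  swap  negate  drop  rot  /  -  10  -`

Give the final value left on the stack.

0

-8     → -8
-3     → -8 -3
over   → -8 -3 -8
drop   → -8 -3
swap   → -3 -8
dup    → -3 -8 -8
over   → -3 -8 -8 -8
-      → -3 -8 0
swap   → -3 0 -8
over   → -3 0 -8 0
+      → -3 0 -8
+      → -3 -8
negate → -3 8
over   → -3 8 -3
over   → -3 8 -3 8
swap   → -3 8 8 -3
negate → -3 8 8 3
drop   → -3 8 8
rot    → 8 8 -3
/      → 8 -2
-      → 10
10     → 10 10
-      → 0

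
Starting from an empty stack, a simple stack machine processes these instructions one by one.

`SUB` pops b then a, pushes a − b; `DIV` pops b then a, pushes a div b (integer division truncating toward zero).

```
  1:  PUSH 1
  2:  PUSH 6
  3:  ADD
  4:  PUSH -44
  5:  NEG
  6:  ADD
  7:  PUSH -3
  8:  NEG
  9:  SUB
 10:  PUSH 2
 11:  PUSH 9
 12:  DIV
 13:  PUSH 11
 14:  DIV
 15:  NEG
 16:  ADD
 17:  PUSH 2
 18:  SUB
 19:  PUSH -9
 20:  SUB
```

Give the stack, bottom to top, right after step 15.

[48, 0]

PUSH 1    [1]
PUSH 6    [1, 6]
ADD       [7]
PUSH -44  [7, -44]
NEG       [7, 44]
ADD       [51]
PUSH -3   [51, -3]
NEG       [51, 3]
SUB       [48]
PUSH 2    [48, 2]
PUSH 9    [48, 2, 9]
DIV       [48, 0]
PUSH 11   [48, 0, 11]
DIV       [48, 0]
NEG       [48, 0]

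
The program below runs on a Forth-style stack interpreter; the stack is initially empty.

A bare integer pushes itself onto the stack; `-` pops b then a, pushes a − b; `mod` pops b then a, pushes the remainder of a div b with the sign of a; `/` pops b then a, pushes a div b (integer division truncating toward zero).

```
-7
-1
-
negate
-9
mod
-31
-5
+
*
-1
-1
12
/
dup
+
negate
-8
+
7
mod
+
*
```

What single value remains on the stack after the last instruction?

-7     → -7
-1     → -7 -1
-      → -6
negate → 6
-9     → 6 -9
mod    → 6
-31    → 6 -31
-5     → 6 -31 -5
+      → 6 -36
*      → -216
-1     → -216 -1
-1     → -216 -1 -1
12     → -216 -1 -1 12
/      → -216 -1 0
dup    → -216 -1 0 0
+      → -216 -1 0
negate → -216 -1 0
-8     → -216 -1 0 -8
+      → -216 -1 -8
7      → -216 -1 -8 7
mod    → -216 -1 -1
+      → -216 -2
*      → 432

432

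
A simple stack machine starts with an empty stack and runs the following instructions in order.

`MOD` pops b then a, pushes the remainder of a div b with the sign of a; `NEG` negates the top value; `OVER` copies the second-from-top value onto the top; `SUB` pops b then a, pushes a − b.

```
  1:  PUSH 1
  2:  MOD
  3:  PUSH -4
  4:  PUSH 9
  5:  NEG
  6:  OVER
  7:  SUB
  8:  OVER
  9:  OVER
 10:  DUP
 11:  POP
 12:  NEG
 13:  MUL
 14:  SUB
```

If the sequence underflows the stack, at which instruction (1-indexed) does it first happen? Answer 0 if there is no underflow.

PUSH 1  1
MOD  — needs 2 operands, stack has 1 → underflow

2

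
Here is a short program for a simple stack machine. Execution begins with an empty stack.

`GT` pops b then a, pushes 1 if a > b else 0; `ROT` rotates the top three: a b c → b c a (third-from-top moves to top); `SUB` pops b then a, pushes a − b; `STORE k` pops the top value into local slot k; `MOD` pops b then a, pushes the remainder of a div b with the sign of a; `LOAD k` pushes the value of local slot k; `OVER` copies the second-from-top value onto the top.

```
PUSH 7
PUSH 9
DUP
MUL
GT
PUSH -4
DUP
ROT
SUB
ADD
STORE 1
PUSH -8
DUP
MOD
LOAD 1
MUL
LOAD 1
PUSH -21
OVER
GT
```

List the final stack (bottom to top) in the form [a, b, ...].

PUSH 7   -> 7
PUSH 9   -> 7 9
DUP      -> 7 9 9
MUL      -> 7 81
GT       -> 0
PUSH -4  -> 0 -4
DUP      -> 0 -4 -4
ROT      -> -4 -4 0
SUB      -> -4 -4
ADD      -> -8
STORE 1  -> (empty)
PUSH -8  -> -8
DUP      -> -8 -8
MOD      -> 0
LOAD 1   -> 0 -8
MUL      -> 0
LOAD 1   -> 0 -8
PUSH -21 -> 0 -8 -21
OVER     -> 0 -8 -21 -8
GT       -> 0 -8 0

[0, -8, 0]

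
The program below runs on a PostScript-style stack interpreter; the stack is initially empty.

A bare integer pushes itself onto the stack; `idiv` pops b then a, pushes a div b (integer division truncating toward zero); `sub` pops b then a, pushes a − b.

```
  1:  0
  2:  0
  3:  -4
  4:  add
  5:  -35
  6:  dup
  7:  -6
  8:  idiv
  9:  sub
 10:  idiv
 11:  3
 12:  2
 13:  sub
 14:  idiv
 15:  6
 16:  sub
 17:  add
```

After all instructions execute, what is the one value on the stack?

0    -> 0
0    -> 0 0
-4   -> 0 0 -4
add  -> 0 -4
-35  -> 0 -4 -35
dup  -> 0 -4 -35 -35
-6   -> 0 -4 -35 -35 -6
idiv -> 0 -4 -35 5
sub  -> 0 -4 -40
idiv -> 0 0
3    -> 0 0 3
2    -> 0 0 3 2
sub  -> 0 0 1
idiv -> 0 0
6    -> 0 0 6
sub  -> 0 -6
add  -> -6

-6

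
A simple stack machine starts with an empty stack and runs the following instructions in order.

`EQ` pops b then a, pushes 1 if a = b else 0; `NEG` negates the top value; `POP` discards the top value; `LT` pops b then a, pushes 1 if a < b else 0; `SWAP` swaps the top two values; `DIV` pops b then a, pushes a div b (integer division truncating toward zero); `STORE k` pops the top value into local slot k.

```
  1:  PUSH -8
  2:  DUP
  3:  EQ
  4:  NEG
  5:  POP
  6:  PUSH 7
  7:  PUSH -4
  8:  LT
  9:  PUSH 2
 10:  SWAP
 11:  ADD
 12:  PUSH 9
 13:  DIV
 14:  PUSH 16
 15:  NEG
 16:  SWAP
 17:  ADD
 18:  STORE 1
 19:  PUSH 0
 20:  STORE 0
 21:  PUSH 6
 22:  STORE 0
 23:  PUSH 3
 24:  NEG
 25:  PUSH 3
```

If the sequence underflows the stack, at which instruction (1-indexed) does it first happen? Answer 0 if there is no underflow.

0

PUSH -8 → -8
DUP     → -8 -8
EQ      → 1
NEG     → -1
POP     → (empty)
PUSH 7  → 7
PUSH -4 → 7 -4
LT      → 0
PUSH 2  → 0 2
SWAP    → 2 0
ADD     → 2
PUSH 9  → 2 9
DIV     → 0
PUSH 16 → 0 16
NEG     → 0 -16
SWAP    → -16 0
ADD     → -16
STORE 1 → (empty)
PUSH 0  → 0
STORE 0 → (empty)
PUSH 6  → 6
STORE 0 → (empty)
PUSH 3  → 3
NEG     → -3
PUSH 3  → -3 3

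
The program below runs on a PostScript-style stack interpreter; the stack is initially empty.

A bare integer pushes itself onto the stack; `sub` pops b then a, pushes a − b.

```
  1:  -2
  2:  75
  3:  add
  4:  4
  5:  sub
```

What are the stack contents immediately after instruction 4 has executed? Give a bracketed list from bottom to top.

[73, 4]

-2  → -2
75  → -2 75
add → 73
4   → 73 4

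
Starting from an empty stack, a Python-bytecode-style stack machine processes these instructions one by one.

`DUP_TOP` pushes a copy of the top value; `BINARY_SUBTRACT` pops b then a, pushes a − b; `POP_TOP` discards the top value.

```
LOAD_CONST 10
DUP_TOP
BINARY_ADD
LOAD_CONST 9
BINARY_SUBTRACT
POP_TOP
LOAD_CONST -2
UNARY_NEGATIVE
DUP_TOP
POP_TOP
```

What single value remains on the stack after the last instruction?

LOAD_CONST 10   → 10
DUP_TOP         → 10 10
BINARY_ADD      → 20
LOAD_CONST 9    → 20 9
BINARY_SUBTRACT → 11
POP_TOP         → (empty)
LOAD_CONST -2   → -2
UNARY_NEGATIVE  → 2
DUP_TOP         → 2 2
POP_TOP         → 2

2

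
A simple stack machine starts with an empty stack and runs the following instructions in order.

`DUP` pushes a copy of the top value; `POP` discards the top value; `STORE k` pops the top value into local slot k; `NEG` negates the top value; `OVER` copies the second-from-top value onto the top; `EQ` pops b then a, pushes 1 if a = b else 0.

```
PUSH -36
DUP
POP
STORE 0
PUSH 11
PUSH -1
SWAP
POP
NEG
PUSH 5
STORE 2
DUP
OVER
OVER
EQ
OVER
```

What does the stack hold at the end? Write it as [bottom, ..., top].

PUSH -36 : [-36]
DUP      : [-36, -36]
POP      : [-36]
STORE 0  : []
PUSH 11  : [11]
PUSH -1  : [11, -1]
SWAP     : [-1, 11]
POP      : [-1]
NEG      : [1]
PUSH 5   : [1, 5]
STORE 2  : [1]
DUP      : [1, 1]
OVER     : [1, 1, 1]
OVER     : [1, 1, 1, 1]
EQ       : [1, 1, 1]
OVER     : [1, 1, 1, 1]

[1, 1, 1, 1]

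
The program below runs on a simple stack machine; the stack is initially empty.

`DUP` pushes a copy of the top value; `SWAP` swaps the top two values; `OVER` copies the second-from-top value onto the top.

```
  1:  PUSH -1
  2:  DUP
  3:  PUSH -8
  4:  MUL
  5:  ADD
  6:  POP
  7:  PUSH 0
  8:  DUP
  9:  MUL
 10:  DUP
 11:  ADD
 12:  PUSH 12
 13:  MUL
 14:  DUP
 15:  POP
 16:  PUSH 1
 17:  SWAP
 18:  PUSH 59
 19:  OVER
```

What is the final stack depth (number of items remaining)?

PUSH -1  [-1]
DUP      [-1, -1]
PUSH -8  [-1, -1, -8]
MUL      [-1, 8]
ADD      [7]
POP      []
PUSH 0   [0]
DUP      [0, 0]
MUL      [0]
DUP      [0, 0]
ADD      [0]
PUSH 12  [0, 12]
MUL      [0]
DUP      [0, 0]
POP      [0]
PUSH 1   [0, 1]
SWAP     [1, 0]
PUSH 59  [1, 0, 59]
OVER     [1, 0, 59, 0]

4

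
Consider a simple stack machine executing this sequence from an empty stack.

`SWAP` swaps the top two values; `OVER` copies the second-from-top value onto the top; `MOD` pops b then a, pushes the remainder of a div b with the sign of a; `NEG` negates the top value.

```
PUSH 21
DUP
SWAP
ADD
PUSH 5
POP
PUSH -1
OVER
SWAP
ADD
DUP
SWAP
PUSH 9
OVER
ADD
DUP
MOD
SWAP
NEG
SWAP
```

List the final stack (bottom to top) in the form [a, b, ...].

PUSH 21 -> 21
DUP     -> 21 21
SWAP    -> 21 21
ADD     -> 42
PUSH 5  -> 42 5
POP     -> 42
PUSH -1 -> 42 -1
OVER    -> 42 -1 42
SWAP    -> 42 42 -1
ADD     -> 42 41
DUP     -> 42 41 41
SWAP    -> 42 41 41
PUSH 9  -> 42 41 41 9
OVER    -> 42 41 41 9 41
ADD     -> 42 41 41 50
DUP     -> 42 41 41 50 50
MOD     -> 42 41 41 0
SWAP    -> 42 41 0 41
NEG     -> 42 41 0 -41
SWAP    -> 42 41 -41 0

[42, 41, -41, 0]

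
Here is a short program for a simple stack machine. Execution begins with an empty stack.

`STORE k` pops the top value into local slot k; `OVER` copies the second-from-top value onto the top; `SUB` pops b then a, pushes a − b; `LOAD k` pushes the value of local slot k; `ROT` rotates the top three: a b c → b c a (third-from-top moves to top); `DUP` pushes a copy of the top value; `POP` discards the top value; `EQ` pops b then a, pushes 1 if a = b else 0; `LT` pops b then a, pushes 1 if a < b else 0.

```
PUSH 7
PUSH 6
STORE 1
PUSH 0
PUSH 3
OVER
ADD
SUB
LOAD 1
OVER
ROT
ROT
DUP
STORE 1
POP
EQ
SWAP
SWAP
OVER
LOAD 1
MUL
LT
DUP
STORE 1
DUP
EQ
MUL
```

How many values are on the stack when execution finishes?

PUSH 7  -> 7
PUSH 6  -> 7 6
STORE 1 -> 7
PUSH 0  -> 7 0
PUSH 3  -> 7 0 3
OVER    -> 7 0 3 0
ADD     -> 7 0 3
SUB     -> 7 -3
LOAD 1  -> 7 -3 6
OVER    -> 7 -3 6 -3
ROT     -> 7 6 -3 -3
ROT     -> 7 -3 -3 6
DUP     -> 7 -3 -3 6 6
STORE 1 -> 7 -3 -3 6
POP     -> 7 -3 -3
EQ      -> 7 1
SWAP    -> 1 7
SWAP    -> 7 1
OVER    -> 7 1 7
LOAD 1  -> 7 1 7 6
MUL     -> 7 1 42
LT      -> 7 1
DUP     -> 7 1 1
STORE 1 -> 7 1
DUP     -> 7 1 1
EQ      -> 7 1
MUL     -> 7

1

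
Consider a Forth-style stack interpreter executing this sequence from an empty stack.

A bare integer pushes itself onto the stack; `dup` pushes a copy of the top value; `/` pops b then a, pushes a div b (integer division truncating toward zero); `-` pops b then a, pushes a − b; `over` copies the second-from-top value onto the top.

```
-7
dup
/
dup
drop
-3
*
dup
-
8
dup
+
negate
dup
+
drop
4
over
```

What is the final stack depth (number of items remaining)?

3

-7     → -7
dup    → -7 -7
/      → 1
dup    → 1 1
drop   → 1
-3     → 1 -3
*      → -3
dup    → -3 -3
-      → 0
8      → 0 8
dup    → 0 8 8
+      → 0 16
negate → 0 -16
dup    → 0 -16 -16
+      → 0 -32
drop   → 0
4      → 0 4
over   → 0 4 0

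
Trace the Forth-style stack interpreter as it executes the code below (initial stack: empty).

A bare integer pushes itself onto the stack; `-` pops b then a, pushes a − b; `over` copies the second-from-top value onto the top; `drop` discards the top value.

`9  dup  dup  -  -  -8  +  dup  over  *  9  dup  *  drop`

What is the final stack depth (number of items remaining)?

2

9    : 9
dup  : 9 9
dup  : 9 9 9
-    : 9 0
-    : 9
-8   : 9 -8
+    : 1
dup  : 1 1
over : 1 1 1
*    : 1 1
9    : 1 1 9
dup  : 1 1 9 9
*    : 1 1 81
drop : 1 1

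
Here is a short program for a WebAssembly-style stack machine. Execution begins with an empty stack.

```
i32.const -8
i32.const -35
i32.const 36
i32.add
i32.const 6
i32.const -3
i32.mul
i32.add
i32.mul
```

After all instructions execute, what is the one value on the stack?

136

i32.const -8  → -8
i32.const -35 → -8 -35
i32.const 36  → -8 -35 36
i32.add       → -8 1
i32.const 6   → -8 1 6
i32.const -3  → -8 1 6 -3
i32.mul       → -8 1 -18
i32.add       → -8 -17
i32.mul       → 136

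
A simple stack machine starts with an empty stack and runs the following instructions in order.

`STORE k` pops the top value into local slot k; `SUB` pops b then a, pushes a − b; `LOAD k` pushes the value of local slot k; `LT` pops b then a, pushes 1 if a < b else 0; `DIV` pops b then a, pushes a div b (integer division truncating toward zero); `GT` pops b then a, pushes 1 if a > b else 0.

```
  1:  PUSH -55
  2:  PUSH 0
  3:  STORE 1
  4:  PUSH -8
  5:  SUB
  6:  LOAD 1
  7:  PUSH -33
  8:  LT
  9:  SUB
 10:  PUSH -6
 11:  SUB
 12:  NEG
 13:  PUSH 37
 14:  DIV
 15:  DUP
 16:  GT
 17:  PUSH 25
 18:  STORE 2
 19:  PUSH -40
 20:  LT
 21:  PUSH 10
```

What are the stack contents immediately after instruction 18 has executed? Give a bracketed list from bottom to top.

[0]

PUSH -55 -> [-55]
PUSH 0   -> [-55, 0]
STORE 1  -> [-55]
PUSH -8  -> [-55, -8]
SUB      -> [-47]
LOAD 1   -> [-47, 0]
PUSH -33 -> [-47, 0, -33]
LT       -> [-47, 0]
SUB      -> [-47]
PUSH -6  -> [-47, -6]
SUB      -> [-41]
NEG      -> [41]
PUSH 37  -> [41, 37]
DIV      -> [1]
DUP      -> [1, 1]
GT       -> [0]
PUSH 25  -> [0, 25]
STORE 2  -> [0]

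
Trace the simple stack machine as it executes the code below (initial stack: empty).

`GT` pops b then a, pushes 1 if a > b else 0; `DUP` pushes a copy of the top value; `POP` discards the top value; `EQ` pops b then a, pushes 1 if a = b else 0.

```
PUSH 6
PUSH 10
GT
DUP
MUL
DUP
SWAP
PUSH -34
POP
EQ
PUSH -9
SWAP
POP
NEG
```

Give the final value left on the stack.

PUSH 6   : [6]
PUSH 10  : [6, 10]
GT       : [0]
DUP      : [0, 0]
MUL      : [0]
DUP      : [0, 0]
SWAP     : [0, 0]
PUSH -34 : [0, 0, -34]
POP      : [0, 0]
EQ       : [1]
PUSH -9  : [1, -9]
SWAP     : [-9, 1]
POP      : [-9]
NEG      : [9]

9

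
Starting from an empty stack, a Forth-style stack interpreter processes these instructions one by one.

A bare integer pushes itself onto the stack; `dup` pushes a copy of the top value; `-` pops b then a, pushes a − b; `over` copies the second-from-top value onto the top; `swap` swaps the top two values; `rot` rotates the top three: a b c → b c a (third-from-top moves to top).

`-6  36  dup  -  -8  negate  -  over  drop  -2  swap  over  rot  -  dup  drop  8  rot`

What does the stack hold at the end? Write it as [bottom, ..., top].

-6     → [-6]
36     → [-6, 36]
dup    → [-6, 36, 36]
-      → [-6, 0]
-8     → [-6, 0, -8]
negate → [-6, 0, 8]
-      → [-6, -8]
over   → [-6, -8, -6]
drop   → [-6, -8]
-2     → [-6, -8, -2]
swap   → [-6, -2, -8]
over   → [-6, -2, -8, -2]
rot    → [-6, -8, -2, -2]
-      → [-6, -8, 0]
dup    → [-6, -8, 0, 0]
drop   → [-6, -8, 0]
8      → [-6, -8, 0, 8]
rot    → [-6, 0, 8, -8]

[-6, 0, 8, -8]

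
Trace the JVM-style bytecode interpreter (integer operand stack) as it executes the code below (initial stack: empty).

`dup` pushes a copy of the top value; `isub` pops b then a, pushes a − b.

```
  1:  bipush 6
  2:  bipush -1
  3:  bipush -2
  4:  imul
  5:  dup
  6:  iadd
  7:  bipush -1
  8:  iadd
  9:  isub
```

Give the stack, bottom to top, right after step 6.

bipush 6   6
bipush -1  6 -1
bipush -2  6 -1 -2
imul       6 2
dup        6 2 2
iadd       6 4

[6, 4]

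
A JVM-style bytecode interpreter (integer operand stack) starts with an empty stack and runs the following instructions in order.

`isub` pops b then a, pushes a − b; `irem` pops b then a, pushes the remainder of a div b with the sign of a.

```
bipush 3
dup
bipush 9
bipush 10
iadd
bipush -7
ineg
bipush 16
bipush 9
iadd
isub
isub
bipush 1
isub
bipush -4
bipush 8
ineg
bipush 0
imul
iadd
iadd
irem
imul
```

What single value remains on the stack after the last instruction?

bipush 3  → 3
dup       → 3 3
bipush 9  → 3 3 9
bipush 10 → 3 3 9 10
iadd      → 3 3 19
bipush -7 → 3 3 19 -7
ineg      → 3 3 19 7
bipush 16 → 3 3 19 7 16
bipush 9  → 3 3 19 7 16 9
iadd      → 3 3 19 7 25
isub      → 3 3 19 -18
isub      → 3 3 37
bipush 1  → 3 3 37 1
isub      → 3 3 36
bipush -4 → 3 3 36 -4
bipush 8  → 3 3 36 -4 8
ineg      → 3 3 36 -4 -8
bipush 0  → 3 3 36 -4 -8 0
imul      → 3 3 36 -4 0
iadd      → 3 3 36 -4
iadd      → 3 3 32
irem      → 3 3
imul      → 9

9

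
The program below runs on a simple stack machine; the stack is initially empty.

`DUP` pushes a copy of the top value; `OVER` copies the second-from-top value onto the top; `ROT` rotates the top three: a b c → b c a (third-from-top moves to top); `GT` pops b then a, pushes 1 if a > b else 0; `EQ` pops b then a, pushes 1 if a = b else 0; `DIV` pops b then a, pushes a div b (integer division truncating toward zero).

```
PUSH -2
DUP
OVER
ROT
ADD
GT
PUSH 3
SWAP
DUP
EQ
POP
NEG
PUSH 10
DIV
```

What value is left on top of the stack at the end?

PUSH -2 : -2
DUP     : -2 -2
OVER    : -2 -2 -2
ROT     : -2 -2 -2
ADD     : -2 -4
GT      : 1
PUSH 3  : 1 3
SWAP    : 3 1
DUP     : 3 1 1
EQ      : 3 1
POP     : 3
NEG     : -3
PUSH 10 : -3 10
DIV     : 0

0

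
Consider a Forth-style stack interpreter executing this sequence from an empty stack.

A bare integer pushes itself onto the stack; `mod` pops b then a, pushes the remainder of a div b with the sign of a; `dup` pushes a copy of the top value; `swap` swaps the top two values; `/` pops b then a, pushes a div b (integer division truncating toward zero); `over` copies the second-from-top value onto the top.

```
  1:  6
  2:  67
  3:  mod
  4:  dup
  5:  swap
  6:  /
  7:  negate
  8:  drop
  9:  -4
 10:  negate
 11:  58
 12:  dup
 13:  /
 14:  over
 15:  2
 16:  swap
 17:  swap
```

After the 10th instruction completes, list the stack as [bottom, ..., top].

6       [6]
67      [6, 67]
mod     [6]
dup     [6, 6]
swap    [6, 6]
/       [1]
negate  [-1]
drop    []
-4      [-4]
negate  [4]

[4]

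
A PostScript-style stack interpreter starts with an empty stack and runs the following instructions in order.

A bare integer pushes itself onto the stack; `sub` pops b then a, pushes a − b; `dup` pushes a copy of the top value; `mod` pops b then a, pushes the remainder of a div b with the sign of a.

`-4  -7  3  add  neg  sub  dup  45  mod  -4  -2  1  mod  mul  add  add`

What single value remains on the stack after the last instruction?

-16

-4  -> [-4]
-7  -> [-4, -7]
3   -> [-4, -7, 3]
add -> [-4, -4]
neg -> [-4, 4]
sub -> [-8]
dup -> [-8, -8]
45  -> [-8, -8, 45]
mod -> [-8, -8]
-4  -> [-8, -8, -4]
-2  -> [-8, -8, -4, -2]
1   -> [-8, -8, -4, -2, 1]
mod -> [-8, -8, -4, 0]
mul -> [-8, -8, 0]
add -> [-8, -8]
add -> [-16]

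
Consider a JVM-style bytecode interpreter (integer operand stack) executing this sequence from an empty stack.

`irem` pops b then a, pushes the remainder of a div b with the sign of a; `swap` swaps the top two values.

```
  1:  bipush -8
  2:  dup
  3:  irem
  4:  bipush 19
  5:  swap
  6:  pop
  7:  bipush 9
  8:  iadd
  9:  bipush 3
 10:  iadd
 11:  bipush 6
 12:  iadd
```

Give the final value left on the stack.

37

bipush -8 -> -8
dup       -> -8 -8
irem      -> 0
bipush 19 -> 0 19
swap      -> 19 0
pop       -> 19
bipush 9  -> 19 9
iadd      -> 28
bipush 3  -> 28 3
iadd      -> 31
bipush 6  -> 31 6
iadd      -> 37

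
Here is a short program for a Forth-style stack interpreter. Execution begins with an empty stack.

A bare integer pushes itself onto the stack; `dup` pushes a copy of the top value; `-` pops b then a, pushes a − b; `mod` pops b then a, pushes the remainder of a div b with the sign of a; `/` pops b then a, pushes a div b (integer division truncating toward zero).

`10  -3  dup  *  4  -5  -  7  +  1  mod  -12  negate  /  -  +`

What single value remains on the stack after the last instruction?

10     -> [10]
-3     -> [10, -3]
dup    -> [10, -3, -3]
*      -> [10, 9]
4      -> [10, 9, 4]
-5     -> [10, 9, 4, -5]
-      -> [10, 9, 9]
7      -> [10, 9, 9, 7]
+      -> [10, 9, 16]
1      -> [10, 9, 16, 1]
mod    -> [10, 9, 0]
-12    -> [10, 9, 0, -12]
negate -> [10, 9, 0, 12]
/      -> [10, 9, 0]
-      -> [10, 9]
+      -> [19]

19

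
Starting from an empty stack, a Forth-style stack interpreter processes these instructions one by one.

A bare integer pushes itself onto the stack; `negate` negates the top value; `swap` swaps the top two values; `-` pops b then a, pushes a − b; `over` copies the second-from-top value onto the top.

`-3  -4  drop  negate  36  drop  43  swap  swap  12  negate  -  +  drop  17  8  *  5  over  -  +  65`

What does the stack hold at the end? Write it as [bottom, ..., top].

[5, 65]

-3     -> -3
-4     -> -3 -4
drop   -> -3
negate -> 3
36     -> 3 36
drop   -> 3
43     -> 3 43
swap   -> 43 3
swap   -> 3 43
12     -> 3 43 12
negate -> 3 43 -12
-      -> 3 55
+      -> 58
drop   -> (empty)
17     -> 17
8      -> 17 8
*      -> 136
5      -> 136 5
over   -> 136 5 136
-      -> 136 -131
+      -> 5
65     -> 5 65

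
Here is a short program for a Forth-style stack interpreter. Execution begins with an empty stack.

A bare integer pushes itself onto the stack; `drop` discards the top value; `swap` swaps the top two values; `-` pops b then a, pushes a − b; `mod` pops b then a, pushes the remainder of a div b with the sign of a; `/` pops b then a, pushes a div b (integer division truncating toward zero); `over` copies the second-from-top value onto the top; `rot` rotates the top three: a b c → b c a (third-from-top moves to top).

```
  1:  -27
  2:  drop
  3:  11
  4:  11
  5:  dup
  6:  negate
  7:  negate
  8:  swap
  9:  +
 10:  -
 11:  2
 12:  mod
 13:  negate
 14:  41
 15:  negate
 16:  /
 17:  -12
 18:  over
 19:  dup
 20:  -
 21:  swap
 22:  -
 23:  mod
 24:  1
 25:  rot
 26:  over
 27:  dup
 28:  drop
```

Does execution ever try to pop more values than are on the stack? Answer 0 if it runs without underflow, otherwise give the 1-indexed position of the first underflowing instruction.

-27     [-27]
drop    []
11      [11]
11      [11, 11]
dup     [11, 11, 11]
negate  [11, 11, -11]
negate  [11, 11, 11]
swap    [11, 11, 11]
+       [11, 22]
-       [-11]
2       [-11, 2]
mod     [-1]
negate  [1]
41      [1, 41]
negate  [1, -41]
/       [0]
-12     [0, -12]
over    [0, -12, 0]
dup     [0, -12, 0, 0]
-       [0, -12, 0]
swap    [0, 0, -12]
-       [0, 12]
mod     [0]
1       [0, 1]
rot  — needs 3 operands, stack has 2 → underflow

25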